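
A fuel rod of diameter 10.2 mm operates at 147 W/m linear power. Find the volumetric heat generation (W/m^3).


r = D / 2 / 1000 = 10.2 / 2 / 1000 = 0.0051 m
q''' = q' / (pi * r^2)
q''' = 147 / (pi * 0.0051^2)
q''' = 1.7990e+06 W/m^3

1.7990e+06


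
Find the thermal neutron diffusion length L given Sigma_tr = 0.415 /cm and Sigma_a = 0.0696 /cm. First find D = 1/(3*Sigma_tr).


D = 1 / (3 * Sigma_tr) = 1 / (3 * 0.415) = 0.8032129 cm
L = sqrt(D / Sigma_a)
L = sqrt(0.8032129 / 0.0696)
L = 3.3971 cm

3.3971


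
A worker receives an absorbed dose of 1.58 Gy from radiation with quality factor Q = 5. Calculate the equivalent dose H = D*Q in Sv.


H = D * Q
H = 1.58 * 5
H = 7.9000 Sv

7.9000


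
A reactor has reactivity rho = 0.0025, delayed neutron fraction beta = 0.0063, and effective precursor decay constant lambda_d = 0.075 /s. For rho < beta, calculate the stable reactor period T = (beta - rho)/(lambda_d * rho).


T = (beta - rho) / (lambda_d * rho)
T = (0.0063 - 0.0025) / (0.075 * 0.0025)
T = 20.267 s

20.267


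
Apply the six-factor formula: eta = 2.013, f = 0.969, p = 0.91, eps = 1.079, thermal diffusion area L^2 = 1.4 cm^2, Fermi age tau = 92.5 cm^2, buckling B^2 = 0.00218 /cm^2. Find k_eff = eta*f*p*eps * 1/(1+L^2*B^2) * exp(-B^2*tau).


k_inf = eta*f*p*eps = 2.013*0.969*0.91*1.079 = 1.915272
P_TNL = 1/(1 + L^2*B^2) = 1/(1 + 1.4*0.00218) = 0.9969573
P_FNL = exp(-B^2*tau) = exp(-0.00218*92.5) = 0.8173810
k_eff = k_inf * P_TNL * P_FNL = 1.915272 * 0.9969573 * 0.8173810
k_eff = 1.5607

1.5607


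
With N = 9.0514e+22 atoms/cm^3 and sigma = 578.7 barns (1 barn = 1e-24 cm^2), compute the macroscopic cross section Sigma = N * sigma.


Sigma = N * sigma_barns * 1e-24
Sigma = 9.0514e+22 * 578.7 * 1e-24
Sigma = 52.380 /cm

52.380


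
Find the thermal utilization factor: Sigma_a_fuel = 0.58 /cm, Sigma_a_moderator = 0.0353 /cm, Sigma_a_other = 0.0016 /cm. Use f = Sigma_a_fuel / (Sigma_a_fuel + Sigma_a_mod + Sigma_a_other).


f = Sigma_a_fuel / (Sigma_a_fuel + Sigma_a_mod + Sigma_a_other)
f = 0.58 / (0.58 + 0.0353 + 0.0016)
f = 0.94018

0.94018


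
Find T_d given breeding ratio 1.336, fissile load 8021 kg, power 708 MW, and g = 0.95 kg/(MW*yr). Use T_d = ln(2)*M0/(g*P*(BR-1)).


Breeding gain G = BR - 1 = 1.336 - 1 = 0.336
Fissile production rate = g * P * G = 0.95 * 708 * 0.336 = 225.9936 kg/yr
T_d = ln(2) * M0 / (g * P * G)
T_d = ln(2) * 8021 / 225.9936 = 24.601 yr

24.601


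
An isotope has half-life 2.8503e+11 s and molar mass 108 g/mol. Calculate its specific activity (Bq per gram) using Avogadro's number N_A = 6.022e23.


lambda = ln(2) / t_half = ln(2) / 2.8503e+11 = 2.431839e-12 /s
SA = lambda * N_A / M
SA = 2.431839e-12 * 6.022e23 / 108
SA = 1.3560e+10 Bq/g

1.3560e+10


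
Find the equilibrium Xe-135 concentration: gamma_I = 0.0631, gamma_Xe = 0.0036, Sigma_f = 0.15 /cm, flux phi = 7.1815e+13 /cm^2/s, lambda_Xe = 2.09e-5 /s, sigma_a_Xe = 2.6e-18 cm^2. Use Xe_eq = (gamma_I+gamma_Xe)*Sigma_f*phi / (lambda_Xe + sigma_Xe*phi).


Xe_eq = (gamma_I + gamma_Xe) * Sigma_f * phi / (lambda_Xe + sigma_Xe * phi)
Numerator = (0.0631 + 0.0036) * 0.15 * 7.1815e+13 = 7.185091e+11
Denominator = 2.09e-5 + 2.6e-18 * 7.1815e+13 = 2.076190e-04
Xe_eq = 7.185091e+11 / 2.076190e-04 = 3.4607e+15 /cm^3

3.4607e+15


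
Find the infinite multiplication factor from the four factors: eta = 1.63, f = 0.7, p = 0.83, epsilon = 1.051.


k_inf = eta * f * p * epsilon
k_inf = 1.63 * 0.7 * 0.83 * 1.051
k_inf = 0.99533

0.99533


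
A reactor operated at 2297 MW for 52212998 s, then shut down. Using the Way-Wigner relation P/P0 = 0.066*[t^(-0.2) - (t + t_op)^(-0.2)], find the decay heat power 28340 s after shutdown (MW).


P/P0 = 0.066 * [t^(-0.2) - (t + t_op)^(-0.2)]
P/P0 = 0.066 * [28340^(-0.2) - (28340 + 52212998)^(-0.2)]
P/P0 = 0.066 * [0.1286827 - 0.02860205] = 0.006605323
P = 2297 * 0.006605323 = 15.172 MW

15.172


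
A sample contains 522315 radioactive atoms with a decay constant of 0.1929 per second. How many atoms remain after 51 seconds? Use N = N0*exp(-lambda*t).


N = N0 * exp(-lambda * t)
N = 522315 * exp(-0.1929 * 51)
N = 27.886

27.886


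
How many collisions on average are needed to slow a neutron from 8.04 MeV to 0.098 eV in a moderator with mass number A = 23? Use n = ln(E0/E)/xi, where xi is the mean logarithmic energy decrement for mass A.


xi = 1 + (A-1)^2/(2A)*ln((A-1)/(A+1)) = 0.08448899 (for A = 23)
n = ln(E0/E) / xi
n = ln(8.04e6 / 0.098) / 0.08448899
n = ln(8.204082e+07) / 0.08448899 = 215.68

215.68


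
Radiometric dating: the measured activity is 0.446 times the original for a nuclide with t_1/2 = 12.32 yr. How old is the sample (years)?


lambda = ln(2) / t_half = ln(2) / 12.32 = 0.05626195 /yr
t = -ln(A/A0) / lambda
t = -ln(0.446) / 0.05626195
t = 14.351 yr

14.351


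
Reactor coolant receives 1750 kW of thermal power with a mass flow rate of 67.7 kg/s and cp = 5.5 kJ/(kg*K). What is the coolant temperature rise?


dT = Q / (m_dot * cp)
dT = 1750 / (67.7 * 5.5)
dT = 4.6999 C

4.6999


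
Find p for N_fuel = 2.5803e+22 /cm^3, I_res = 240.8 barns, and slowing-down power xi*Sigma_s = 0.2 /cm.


p = exp(-N * I * 1e-24 / (xi*Sigma_s))
p = exp(-2.5803e+22 * 240.8 * 1e-24 / 0.2)
p = 3.2200e-14

3.2200e-14


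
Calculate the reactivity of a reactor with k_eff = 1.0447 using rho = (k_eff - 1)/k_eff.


rho = (k_eff - 1) / k_eff
rho = (1.0447 - 1) / 1.0447
rho = 0.042787

0.042787


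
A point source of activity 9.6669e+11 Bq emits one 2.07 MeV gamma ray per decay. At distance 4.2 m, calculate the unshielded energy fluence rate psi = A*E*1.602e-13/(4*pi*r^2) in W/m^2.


psi = A * E * 1.602e-13 / (4*pi*r^2)
psi = 9.6669e+11 * 2.07 * 1.602e-13 / (4*pi*4.2^2)
psi = 0.0014461 W/m^2

0.0014461


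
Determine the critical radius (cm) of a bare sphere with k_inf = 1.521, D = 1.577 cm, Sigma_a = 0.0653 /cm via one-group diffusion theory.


L^2 = D / Sigma_a = 1.577 / 0.0653 = 24.15008 cm^2
B_m^2 = (k_inf - 1) / L^2 = (1.521 - 1) / 24.15008 = 0.02157343 /cm^2
For a bare sphere: B_g = pi/R, so R_c = pi / sqrt(B_m^2)
R_c = pi / sqrt(0.02157343) = 21.389 cm

21.389


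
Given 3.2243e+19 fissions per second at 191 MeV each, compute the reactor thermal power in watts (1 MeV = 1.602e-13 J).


P = fission_rate * E_MeV * 1.602e-13
P = 3.2243e+19 * 191 * 1.602e-13
P = 9.8658e+08 W

9.8658e+08


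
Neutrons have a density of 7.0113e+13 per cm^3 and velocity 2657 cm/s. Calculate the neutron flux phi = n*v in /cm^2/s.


phi = n * v
phi = 7.0113e+13 * 2657
phi = 1.8629e+17 /cm^2/s

1.8629e+17


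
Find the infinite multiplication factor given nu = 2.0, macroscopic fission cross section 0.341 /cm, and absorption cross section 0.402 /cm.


k_inf = nu * Sigma_f / Sigma_a
k_inf = 2.0 * 0.341 / 0.402
k_inf = 1.6965

1.6965


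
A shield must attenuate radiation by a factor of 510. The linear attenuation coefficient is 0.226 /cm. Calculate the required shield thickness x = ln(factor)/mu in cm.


x = ln(factor) / mu
x = ln(510) / 0.226
x = 27.586 cm

27.586


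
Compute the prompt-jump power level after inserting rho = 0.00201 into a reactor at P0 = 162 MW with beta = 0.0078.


P1/P0 = beta / (beta - rho)
P1/P0 = 0.0078 / (0.0078 - 0.00201) = 1.347150
P1 = 162 * 1.347150 = 218.24 MW

218.24


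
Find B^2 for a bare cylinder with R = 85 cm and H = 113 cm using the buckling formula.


B^2 = (2.405/R)^2 + (pi/H)^2
B^2 = (2.405/85)^2 + (pi/113)^2
B^2 = 0.0015735 /cm^2

0.0015735


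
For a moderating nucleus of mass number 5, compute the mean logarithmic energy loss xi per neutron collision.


xi = 1 + (A-1)^2/(2A) * ln((A-1)/(A+1))
xi = 1 + (5-1)^2/(2*5) * ln((5-1)/(5 +1))
xi = 0.35126

0.35126


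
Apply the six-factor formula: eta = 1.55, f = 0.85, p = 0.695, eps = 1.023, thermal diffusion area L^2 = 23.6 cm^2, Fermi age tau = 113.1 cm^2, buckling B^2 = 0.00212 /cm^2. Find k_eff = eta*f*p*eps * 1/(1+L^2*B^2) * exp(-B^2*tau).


k_inf = eta*f*p*eps = 1.55*0.85*0.695*1.023 = 0.9367227
P_TNL = 1/(1 + L^2*B^2) = 1/(1 + 23.6*0.00212) = 0.9523519
P_FNL = exp(-B^2*tau) = exp(-0.00212*113.1) = 0.7868072
k_eff = k_inf * P_TNL * P_FNL = 0.9367227 * 0.9523519 * 0.7868072
k_eff = 0.70190

0.70190


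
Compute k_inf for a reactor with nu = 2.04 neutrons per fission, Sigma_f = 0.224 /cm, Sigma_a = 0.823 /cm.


k_inf = nu * Sigma_f / Sigma_a
k_inf = 2.04 * 0.224 / 0.823
k_inf = 0.55524

0.55524


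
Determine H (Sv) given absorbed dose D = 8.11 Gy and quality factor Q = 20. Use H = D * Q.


H = D * Q
H = 8.11 * 20
H = 162.20 Sv

162.20


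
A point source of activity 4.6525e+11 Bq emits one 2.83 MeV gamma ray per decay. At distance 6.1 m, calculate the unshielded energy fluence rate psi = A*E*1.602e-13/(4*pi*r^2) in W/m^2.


psi = A * E * 1.602e-13 / (4*pi*r^2)
psi = 4.6525e+11 * 2.83 * 1.602e-13 / (4*pi*6.1^2)
psi = 4.5109e-04 W/m^2

4.5109e-04


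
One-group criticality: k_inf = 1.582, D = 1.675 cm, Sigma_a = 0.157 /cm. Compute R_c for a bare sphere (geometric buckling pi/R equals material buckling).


L^2 = D / Sigma_a = 1.675 / 0.157 = 10.66879 cm^2
B_m^2 = (k_inf - 1) / L^2 = (1.582 - 1) / 10.66879 = 0.05455164 /cm^2
For a bare sphere: B_g = pi/R, so R_c = pi / sqrt(B_m^2)
R_c = pi / sqrt(0.05455164) = 13.451 cm

13.451


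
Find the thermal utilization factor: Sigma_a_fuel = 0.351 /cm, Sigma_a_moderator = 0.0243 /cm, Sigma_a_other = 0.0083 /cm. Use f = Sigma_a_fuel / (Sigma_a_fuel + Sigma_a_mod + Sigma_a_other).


f = Sigma_a_fuel / (Sigma_a_fuel + Sigma_a_mod + Sigma_a_other)
f = 0.351 / (0.351 + 0.0243 + 0.0083)
f = 0.91502

0.91502


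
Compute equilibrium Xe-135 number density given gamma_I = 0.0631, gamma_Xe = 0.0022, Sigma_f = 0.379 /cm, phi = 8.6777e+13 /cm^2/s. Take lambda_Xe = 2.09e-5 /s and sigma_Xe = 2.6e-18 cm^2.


Xe_eq = (gamma_I + gamma_Xe) * Sigma_f * phi / (lambda_Xe + sigma_Xe * phi)
Numerator = (0.0631 + 0.0022) * 0.379 * 8.6777e+13 = 2.147618e+12
Denominator = 2.09e-5 + 2.6e-18 * 8.6777e+13 = 2.465202e-04
Xe_eq = 2.147618e+12 / 2.465202e-04 = 8.7117e+15 /cm^3

8.7117e+15


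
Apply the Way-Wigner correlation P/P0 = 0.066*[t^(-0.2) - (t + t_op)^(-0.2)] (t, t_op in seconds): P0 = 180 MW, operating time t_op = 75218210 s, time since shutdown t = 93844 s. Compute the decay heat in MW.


P/P0 = 0.066 * [t^(-0.2) - (t + t_op)^(-0.2)]
P/P0 = 0.066 * [93844^(-0.2) - (93844 + 75218210)^(-0.2)]
P/P0 = 0.066 * [0.1012788 - 0.02658441] = 0.004929830
P = 180 * 0.004929830 = 0.88737 MW

0.88737


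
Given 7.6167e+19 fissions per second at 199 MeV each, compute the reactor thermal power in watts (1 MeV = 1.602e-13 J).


P = fission_rate * E_MeV * 1.602e-13
P = 7.6167e+19 * 199 * 1.602e-13
P = 2.4282e+09 W

2.4282e+09


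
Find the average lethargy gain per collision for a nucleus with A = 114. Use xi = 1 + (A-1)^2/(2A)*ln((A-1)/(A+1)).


xi = 1 + (A-1)^2/(2A) * ln((A-1)/(A+1))
xi = 1 + (114-1)^2/(2*114) * ln((114-1)/(114 +1))
xi = 0.017442

0.017442


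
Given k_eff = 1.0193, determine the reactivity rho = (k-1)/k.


rho = (k_eff - 1) / k_eff
rho = (1.0193 - 1) / 1.0193
rho = 0.018935

0.018935


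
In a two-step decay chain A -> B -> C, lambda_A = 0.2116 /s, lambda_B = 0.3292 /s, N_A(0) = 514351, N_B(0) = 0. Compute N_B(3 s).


N_B(t) = lambda_A * N_A0 / (lambda_B - lambda_A) * [exp(-lambda_A*t) - exp(-lambda_B*t)]
exp(-0.2116*3) = 0.5300415; exp(-0.3292*3) = 0.3724695
N_B = 0.2116 * 514351 / (0.3292 - 0.2116) * (0.5300415 - 0.3724695)
N_B = 145830

145830


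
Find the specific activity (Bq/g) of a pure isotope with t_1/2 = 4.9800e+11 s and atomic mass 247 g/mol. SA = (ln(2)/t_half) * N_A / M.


lambda = ln(2) / t_half = ln(2) / 4.9800e+11 = 1.391862e-12 /s
SA = lambda * N_A / M
SA = 1.391862e-12 * 6.022e23 / 247
SA = 3.3934e+09 Bq/g

3.3934e+09


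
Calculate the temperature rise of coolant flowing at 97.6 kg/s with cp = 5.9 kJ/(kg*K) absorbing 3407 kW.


dT = Q / (m_dot * cp)
dT = 3407 / (97.6 * 5.9)
dT = 5.9166 C

5.9166


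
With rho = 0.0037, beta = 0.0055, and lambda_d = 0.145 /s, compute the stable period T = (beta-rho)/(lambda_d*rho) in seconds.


T = (beta - rho) / (lambda_d * rho)
T = (0.0055 - 0.0037) / (0.145 * 0.0037)
T = 3.3551 s

3.3551


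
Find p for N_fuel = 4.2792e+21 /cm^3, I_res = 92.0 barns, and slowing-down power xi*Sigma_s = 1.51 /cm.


p = exp(-N * I * 1e-24 / (xi*Sigma_s))
p = exp(-4.2792e+21 * 92.0 * 1e-24 / 1.51)
p = 0.77050

0.77050


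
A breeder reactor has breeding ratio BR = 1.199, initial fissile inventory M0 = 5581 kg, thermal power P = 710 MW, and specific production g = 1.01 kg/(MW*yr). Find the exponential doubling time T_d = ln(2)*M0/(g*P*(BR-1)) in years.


Breeding gain G = BR - 1 = 1.199 - 1 = 0.199
Fissile production rate = g * P * G = 1.01 * 710 * 0.199 = 142.7029 kg/yr
T_d = ln(2) * M0 / (g * P * G)
T_d = ln(2) * 5581 / 142.7029 = 27.108 yr

27.108


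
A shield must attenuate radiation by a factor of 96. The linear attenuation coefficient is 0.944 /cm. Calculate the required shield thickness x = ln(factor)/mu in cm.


x = ln(factor) / mu
x = ln(96) / 0.944
x = 4.8351 cm

4.8351


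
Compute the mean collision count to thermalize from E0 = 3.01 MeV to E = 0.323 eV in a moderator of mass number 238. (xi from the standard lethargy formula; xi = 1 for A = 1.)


xi = 1 + (A-1)^2/(2A)*ln((A-1)/(A+1)) = 0.008379872 (for A = 238)
n = ln(E0/E) / xi
n = ln(3.01e6 / 0.323) / 0.008379872
n = ln(9.318885e+06) / 0.008379872 = 1915.0

1915.0


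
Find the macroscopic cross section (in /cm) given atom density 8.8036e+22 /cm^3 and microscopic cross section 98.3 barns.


Sigma = N * sigma_barns * 1e-24
Sigma = 8.8036e+22 * 98.3 * 1e-24
Sigma = 8.6539 /cm

8.6539


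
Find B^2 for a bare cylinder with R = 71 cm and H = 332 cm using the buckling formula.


B^2 = (2.405/R)^2 + (pi/H)^2
B^2 = (2.405/71)^2 + (pi/332)^2
B^2 = 0.0012369 /cm^2

0.0012369


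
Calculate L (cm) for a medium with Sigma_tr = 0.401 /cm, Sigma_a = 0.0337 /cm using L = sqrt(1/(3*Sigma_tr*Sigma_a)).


D = 1 / (3 * Sigma_tr) = 1 / (3 * 0.401) = 0.8312552 cm
L = sqrt(D / Sigma_a)
L = sqrt(0.8312552 / 0.0337)
L = 4.9665 cm

4.9665


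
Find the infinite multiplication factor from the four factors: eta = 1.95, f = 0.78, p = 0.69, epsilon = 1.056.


k_inf = eta * f * p * epsilon
k_inf = 1.95 * 0.78 * 0.69 * 1.056
k_inf = 1.1083

1.1083


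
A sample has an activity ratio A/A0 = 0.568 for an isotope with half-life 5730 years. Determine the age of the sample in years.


lambda = ln(2) / t_half = ln(2) / 5730 = 1.209681e-04 /yr
t = -ln(A/A0) / lambda
t = -ln(0.568) / 1.209681e-04
t = 4675.9 yr

4675.9


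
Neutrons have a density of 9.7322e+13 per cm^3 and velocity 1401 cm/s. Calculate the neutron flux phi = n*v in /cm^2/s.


phi = n * v
phi = 9.7322e+13 * 1401
phi = 1.3635e+17 /cm^2/s

1.3635e+17


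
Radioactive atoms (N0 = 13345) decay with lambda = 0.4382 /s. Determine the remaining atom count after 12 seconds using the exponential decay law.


N = N0 * exp(-lambda * t)
N = 13345 * exp(-0.4382 * 12)
N = 69.442

69.442


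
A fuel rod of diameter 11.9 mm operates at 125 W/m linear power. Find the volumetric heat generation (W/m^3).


r = D / 2 / 1000 = 11.9 / 2 / 1000 = 0.00595 m
q''' = q' / (pi * r^2)
q''' = 125 / (pi * 0.00595^2)
q''' = 1.1239e+06 W/m^3

1.1239e+06


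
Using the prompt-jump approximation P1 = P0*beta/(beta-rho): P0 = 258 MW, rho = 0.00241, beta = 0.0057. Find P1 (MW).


P1/P0 = beta / (beta - rho)
P1/P0 = 0.0057 / (0.0057 - 0.00241) = 1.732523
P1 = 258 * 1.732523 = 446.99 MW

446.99


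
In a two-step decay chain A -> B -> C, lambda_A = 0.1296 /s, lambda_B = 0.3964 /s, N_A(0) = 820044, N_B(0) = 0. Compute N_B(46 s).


N_B(t) = lambda_A * N_A0 / (lambda_B - lambda_A) * [exp(-lambda_A*t) - exp(-lambda_B*t)]
exp(-0.1296*46) = 0.002575787; exp(-0.3964*46) = 1.204760e-08
N_B = 0.1296 * 820044 / (0.3964 - 0.1296) * (0.002575787 - 1.204760e-08)
N_B = 1026.0

1026.0


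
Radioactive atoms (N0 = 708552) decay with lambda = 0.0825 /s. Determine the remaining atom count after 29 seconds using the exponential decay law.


N = N0 * exp(-lambda * t)
N = 708552 * exp(-0.0825 * 29)
N = 64762

64762


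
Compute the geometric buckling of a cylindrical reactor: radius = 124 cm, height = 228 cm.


B^2 = (2.405/R)^2 + (pi/H)^2
B^2 = (2.405/124)^2 + (pi/228)^2
B^2 = 5.6603e-04 /cm^2

5.6603e-04


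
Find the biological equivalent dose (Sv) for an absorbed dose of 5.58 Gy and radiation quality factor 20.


H = D * Q
H = 5.58 * 20
H = 111.60 Sv

111.60


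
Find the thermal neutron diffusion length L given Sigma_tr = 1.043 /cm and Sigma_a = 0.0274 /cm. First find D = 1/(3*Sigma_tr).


D = 1 / (3 * Sigma_tr) = 1 / (3 * 1.043) = 0.3195909 cm
L = sqrt(D / Sigma_a)
L = sqrt(0.3195909 / 0.0274)
L = 3.4152 cm

3.4152


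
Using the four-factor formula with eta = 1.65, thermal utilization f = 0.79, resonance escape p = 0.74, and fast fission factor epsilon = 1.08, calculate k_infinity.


k_inf = eta * f * p * epsilon
k_inf = 1.65 * 0.79 * 0.74 * 1.08
k_inf = 1.0418

1.0418


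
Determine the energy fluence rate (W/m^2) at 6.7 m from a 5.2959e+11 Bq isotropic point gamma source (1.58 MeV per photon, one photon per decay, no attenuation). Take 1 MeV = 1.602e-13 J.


psi = A * E * 1.602e-13 / (4*pi*r^2)
psi = 5.2959e+11 * 1.58 * 1.602e-13 / (4*pi*6.7^2)
psi = 2.3763e-04 W/m^2

2.3763e-04


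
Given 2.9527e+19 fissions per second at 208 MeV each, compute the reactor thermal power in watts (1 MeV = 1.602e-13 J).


P = fission_rate * E_MeV * 1.602e-13
P = 2.9527e+19 * 208 * 1.602e-13
P = 9.8389e+08 W

9.8389e+08


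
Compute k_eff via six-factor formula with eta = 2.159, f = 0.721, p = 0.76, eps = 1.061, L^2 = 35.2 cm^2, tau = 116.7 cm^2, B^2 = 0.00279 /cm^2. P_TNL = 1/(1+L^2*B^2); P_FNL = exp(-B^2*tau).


k_inf = eta*f*p*eps = 2.159*0.721*0.76*1.061 = 1.255211
P_TNL = 1/(1 + L^2*B^2) = 1/(1 + 35.2*0.00279) = 0.9105743
P_FNL = exp(-B^2*tau) = exp(-0.00279*116.7) = 0.7220990
k_eff = k_inf * P_TNL * P_FNL = 1.255211 * 0.9105743 * 0.7220990
k_eff = 0.82533

0.82533


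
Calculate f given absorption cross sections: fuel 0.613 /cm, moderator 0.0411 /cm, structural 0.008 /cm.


f = Sigma_a_fuel / (Sigma_a_fuel + Sigma_a_mod + Sigma_a_other)
f = 0.613 / (0.613 + 0.0411 + 0.008)
f = 0.92584

0.92584


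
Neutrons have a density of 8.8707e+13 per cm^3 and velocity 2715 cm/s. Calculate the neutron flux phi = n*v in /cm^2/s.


phi = n * v
phi = 8.8707e+13 * 2715
phi = 2.4084e+17 /cm^2/s

2.4084e+17


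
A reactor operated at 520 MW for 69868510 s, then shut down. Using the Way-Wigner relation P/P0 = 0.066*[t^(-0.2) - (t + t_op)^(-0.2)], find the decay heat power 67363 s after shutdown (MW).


P/P0 = 0.066 * [t^(-0.2) - (t + t_op)^(-0.2)]
P/P0 = 0.066 * [67363^(-0.2) - (67363 + 69868510)^(-0.2)]
P/P0 = 0.066 * [0.1082220 - 0.02698112] = 0.005361898
P = 520 * 0.005361898 = 2.7882 MW

2.7882


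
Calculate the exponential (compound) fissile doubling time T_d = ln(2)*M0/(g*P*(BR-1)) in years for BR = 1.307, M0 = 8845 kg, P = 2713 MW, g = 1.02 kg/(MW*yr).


Breeding gain G = BR - 1 = 1.307 - 1 = 0.307
Fissile production rate = g * P * G = 1.02 * 2713 * 0.307 = 849.54882 kg/yr
T_d = ln(2) * M0 / (g * P * G)
T_d = ln(2) * 8845 / 849.54882 = 7.2166 yr

7.2166


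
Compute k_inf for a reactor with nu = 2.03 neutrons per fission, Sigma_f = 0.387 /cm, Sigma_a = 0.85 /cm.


k_inf = nu * Sigma_f / Sigma_a
k_inf = 2.03 * 0.387 / 0.85
k_inf = 0.92425

0.92425


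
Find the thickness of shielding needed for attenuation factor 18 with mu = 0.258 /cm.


x = ln(factor) / mu
x = ln(18) / 0.258
x = 11.203 cm

11.203


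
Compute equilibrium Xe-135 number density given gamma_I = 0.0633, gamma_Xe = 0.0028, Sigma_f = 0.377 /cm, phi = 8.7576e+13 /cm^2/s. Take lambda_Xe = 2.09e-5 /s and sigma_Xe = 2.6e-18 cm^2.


Xe_eq = (gamma_I + gamma_Xe) * Sigma_f * phi / (lambda_Xe + sigma_Xe * phi)
Numerator = (0.0633 + 0.0028) * 0.377 * 8.7576e+13 = 2.182368e+12
Denominator = 2.09e-5 + 2.6e-18 * 8.7576e+13 = 2.485976e-04
Xe_eq = 2.182368e+12 / 2.485976e-04 = 8.7787e+15 /cm^3

8.7787e+15


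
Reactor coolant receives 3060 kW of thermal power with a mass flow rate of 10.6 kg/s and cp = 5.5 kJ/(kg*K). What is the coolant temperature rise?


dT = Q / (m_dot * cp)
dT = 3060 / (10.6 * 5.5)
dT = 52.487 C

52.487


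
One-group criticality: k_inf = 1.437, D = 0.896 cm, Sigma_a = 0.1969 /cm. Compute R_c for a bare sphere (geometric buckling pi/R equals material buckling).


L^2 = D / Sigma_a = 0.896 / 0.1969 = 4.550533 cm^2
B_m^2 = (k_inf - 1) / L^2 = (1.437 - 1) / 4.550533 = 0.09603271 /cm^2
For a bare sphere: B_g = pi/R, so R_c = pi / sqrt(B_m^2)
R_c = pi / sqrt(0.09603271) = 10.138 cm

10.138


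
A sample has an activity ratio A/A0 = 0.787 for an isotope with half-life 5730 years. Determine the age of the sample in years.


lambda = ln(2) / t_half = ln(2) / 5730 = 1.209681e-04 /yr
t = -ln(A/A0) / lambda
t = -ln(0.787) / 1.209681e-04
t = 1980.1 yr

1980.1


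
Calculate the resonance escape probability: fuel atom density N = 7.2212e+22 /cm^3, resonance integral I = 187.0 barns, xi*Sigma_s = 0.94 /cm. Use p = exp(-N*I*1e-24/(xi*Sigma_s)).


p = exp(-N * I * 1e-24 / (xi*Sigma_s))
p = exp(-7.2212e+22 * 187.0 * 1e-24 / 0.94)
p = 5.7691e-07

5.7691e-07


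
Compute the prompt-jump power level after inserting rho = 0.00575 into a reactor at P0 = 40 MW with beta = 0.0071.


P1/P0 = beta / (beta - rho)
P1/P0 = 0.0071 / (0.0071 - 0.00575) = 5.259259
P1 = 40 * 5.259259 = 210.37 MW

210.37


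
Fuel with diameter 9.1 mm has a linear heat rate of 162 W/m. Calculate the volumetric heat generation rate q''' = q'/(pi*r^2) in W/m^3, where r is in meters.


r = D / 2 / 1000 = 9.1 / 2 / 1000 = 0.00455 m
q''' = q' / (pi * r^2)
q''' = 162 / (pi * 0.00455^2)
q''' = 2.4908e+06 W/m^3

2.4908e+06


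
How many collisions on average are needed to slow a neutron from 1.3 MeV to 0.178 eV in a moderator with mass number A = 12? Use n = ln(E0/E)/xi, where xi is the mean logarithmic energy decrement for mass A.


xi = 1 + (A-1)^2/(2A)*ln((A-1)/(A+1)) = 0.1577690 (for A = 12)
n = ln(E0/E) / xi
n = ln(1.3e6 / 0.178) / 0.1577690
n = ln(7.303371e+06) / 0.1577690 = 100.17

100.17


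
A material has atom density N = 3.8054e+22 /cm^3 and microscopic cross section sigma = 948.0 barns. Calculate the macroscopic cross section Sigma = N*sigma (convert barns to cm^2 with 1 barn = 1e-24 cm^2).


Sigma = N * sigma_barns * 1e-24
Sigma = 3.8054e+22 * 948.0 * 1e-24
Sigma = 36.075 /cm

36.075


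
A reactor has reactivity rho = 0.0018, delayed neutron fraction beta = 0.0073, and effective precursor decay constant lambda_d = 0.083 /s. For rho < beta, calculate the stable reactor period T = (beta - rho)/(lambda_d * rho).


T = (beta - rho) / (lambda_d * rho)
T = (0.0073 - 0.0018) / (0.083 * 0.0018)
T = 36.814 s

36.814


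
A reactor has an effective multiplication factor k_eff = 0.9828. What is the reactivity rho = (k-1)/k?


rho = (k_eff - 1) / k_eff
rho = (0.9828 - 1) / 0.9828
rho = -0.017501

-0.017501


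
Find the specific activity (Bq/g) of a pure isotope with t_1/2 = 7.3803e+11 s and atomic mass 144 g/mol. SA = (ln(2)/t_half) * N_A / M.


lambda = ln(2) / t_half = ln(2) / 7.3803e+11 = 9.391856e-13 /s
SA = lambda * N_A / M
SA = 9.391856e-13 * 6.022e23 / 144
SA = 3.9276e+09 Bq/g

3.9276e+09


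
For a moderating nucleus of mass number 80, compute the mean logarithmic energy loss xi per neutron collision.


xi = 1 + (A-1)^2/(2A) * ln((A-1)/(A+1))
xi = 1 + (80-1)^2/(2*80) * ln((80-1)/(80 +1))
xi = 0.024793

0.024793


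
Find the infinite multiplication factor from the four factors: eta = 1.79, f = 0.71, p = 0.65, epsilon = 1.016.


k_inf = eta * f * p * epsilon
k_inf = 1.79 * 0.71 * 0.65 * 1.016
k_inf = 0.83930

0.83930


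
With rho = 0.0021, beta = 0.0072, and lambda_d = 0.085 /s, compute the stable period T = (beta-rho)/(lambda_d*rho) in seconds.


T = (beta - rho) / (lambda_d * rho)
T = (0.0072 - 0.0021) / (0.085 * 0.0021)
T = 28.571 s

28.571


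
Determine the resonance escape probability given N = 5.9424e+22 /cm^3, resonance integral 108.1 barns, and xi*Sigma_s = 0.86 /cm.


p = exp(-N * I * 1e-24 / (xi*Sigma_s))
p = exp(-5.9424e+22 * 108.1 * 1e-24 / 0.86)
p = 5.7024e-04

5.7024e-04


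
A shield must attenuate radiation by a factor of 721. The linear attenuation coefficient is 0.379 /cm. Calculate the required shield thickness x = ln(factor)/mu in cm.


x = ln(factor) / mu
x = ln(721) / 0.379
x = 17.363 cm

17.363


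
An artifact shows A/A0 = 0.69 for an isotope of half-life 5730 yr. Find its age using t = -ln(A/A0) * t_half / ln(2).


lambda = ln(2) / t_half = ln(2) / 5730 = 1.209681e-04 /yr
t = -ln(A/A0) / lambda
t = -ln(0.69) / 1.209681e-04
t = 3067.5 yr

3067.5


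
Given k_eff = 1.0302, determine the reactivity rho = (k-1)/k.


rho = (k_eff - 1) / k_eff
rho = (1.0302 - 1) / 1.0302
rho = 0.029315

0.029315


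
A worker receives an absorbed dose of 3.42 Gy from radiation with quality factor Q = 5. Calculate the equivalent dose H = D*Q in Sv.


H = D * Q
H = 3.42 * 5
H = 17.100 Sv

17.100


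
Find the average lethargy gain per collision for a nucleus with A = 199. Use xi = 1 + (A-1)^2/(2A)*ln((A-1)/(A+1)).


xi = 1 + (A-1)^2/(2A) * ln((A-1)/(A+1))
xi = 1 + (199-1)^2/(2*199) * ln((199-1)/(199 +1))
xi = 0.010017

0.010017


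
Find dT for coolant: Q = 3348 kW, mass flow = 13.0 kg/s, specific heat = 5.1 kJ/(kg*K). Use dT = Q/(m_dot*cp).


dT = Q / (m_dot * cp)
dT = 3348 / (13.0 * 5.1)
dT = 50.498 C

50.498


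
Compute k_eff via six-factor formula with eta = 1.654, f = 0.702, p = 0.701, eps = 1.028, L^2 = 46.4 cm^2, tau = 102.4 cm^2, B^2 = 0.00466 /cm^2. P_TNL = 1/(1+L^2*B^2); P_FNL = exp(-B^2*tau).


k_inf = eta*f*p*eps = 1.654*0.702*0.701*1.028 = 0.8367269
P_TNL = 1/(1 + L^2*B^2) = 1/(1 + 46.4*0.00466) = 0.8222170
P_FNL = exp(-B^2*tau) = exp(-0.00466*102.4) = 0.6205283
k_eff = k_inf * P_TNL * P_FNL = 0.8367269 * 0.8222170 * 0.6205283
k_eff = 0.42691

0.42691


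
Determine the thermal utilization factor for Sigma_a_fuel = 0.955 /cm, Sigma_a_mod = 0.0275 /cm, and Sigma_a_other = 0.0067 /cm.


f = Sigma_a_fuel / (Sigma_a_fuel + Sigma_a_mod + Sigma_a_other)
f = 0.955 / (0.955 + 0.0275 + 0.0067)
f = 0.96543

0.96543


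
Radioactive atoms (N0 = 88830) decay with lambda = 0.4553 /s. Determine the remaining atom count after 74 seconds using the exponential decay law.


N = N0 * exp(-lambda * t)
N = 88830 * exp(-0.4553 * 74)
N = 2.0712e-10

2.0712e-10


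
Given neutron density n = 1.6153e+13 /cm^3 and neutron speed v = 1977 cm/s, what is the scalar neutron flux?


phi = n * v
phi = 1.6153e+13 * 1977
phi = 3.1934e+16 /cm^2/s

3.1934e+16


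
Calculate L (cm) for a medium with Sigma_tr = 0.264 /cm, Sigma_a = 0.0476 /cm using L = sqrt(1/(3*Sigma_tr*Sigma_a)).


D = 1 / (3 * Sigma_tr) = 1 / (3 * 0.264) = 1.262626 cm
L = sqrt(D / Sigma_a)
L = sqrt(1.262626 / 0.0476)
L = 5.1503 cm

5.1503


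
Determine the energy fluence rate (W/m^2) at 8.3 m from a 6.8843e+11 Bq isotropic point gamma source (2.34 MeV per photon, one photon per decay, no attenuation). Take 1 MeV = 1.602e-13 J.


psi = A * E * 1.602e-13 / (4*pi*r^2)
psi = 6.8843e+11 * 2.34 * 1.602e-13 / (4*pi*8.3^2)
psi = 2.9811e-04 W/m^2

2.9811e-04


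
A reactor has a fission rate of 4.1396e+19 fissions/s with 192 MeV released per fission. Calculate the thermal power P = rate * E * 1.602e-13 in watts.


P = fission_rate * E_MeV * 1.602e-13
P = 4.1396e+19 * 192 * 1.602e-13
P = 1.2733e+09 W

1.2733e+09


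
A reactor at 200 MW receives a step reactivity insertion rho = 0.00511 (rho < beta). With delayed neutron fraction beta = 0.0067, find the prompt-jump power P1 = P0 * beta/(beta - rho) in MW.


P1/P0 = beta / (beta - rho)
P1/P0 = 0.0067 / (0.0067 - 0.00511) = 4.213836
P1 = 200 * 4.213836 = 842.77 MW

842.77


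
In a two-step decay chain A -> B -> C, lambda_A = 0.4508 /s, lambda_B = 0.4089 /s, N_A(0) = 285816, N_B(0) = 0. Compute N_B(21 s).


N_B(t) = lambda_A * N_A0 / (lambda_B - lambda_A) * [exp(-lambda_A*t) - exp(-lambda_B*t)]
exp(-0.4508*21) = 7.737862e-05; exp(-0.4089*21) = 1.865334e-04
N_B = 0.4508 * 285816 / (0.4089 - 0.4508) * (7.737862e-05 - 1.865334e-04)
N_B = 335.66

335.66


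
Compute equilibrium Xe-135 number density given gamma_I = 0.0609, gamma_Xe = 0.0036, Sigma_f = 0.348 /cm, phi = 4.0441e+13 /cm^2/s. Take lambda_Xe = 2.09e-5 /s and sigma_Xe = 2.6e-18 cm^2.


Xe_eq = (gamma_I + gamma_Xe) * Sigma_f * phi / (lambda_Xe + sigma_Xe * phi)
Numerator = (0.0609 + 0.0036) * 0.348 * 4.0441e+13 = 9.077387e+11
Denominator = 2.09e-5 + 2.6e-18 * 4.0441e+13 = 1.260466e-04
Xe_eq = 9.077387e+11 / 1.260466e-04 = 7.2016e+15 /cm^3

7.2016e+15


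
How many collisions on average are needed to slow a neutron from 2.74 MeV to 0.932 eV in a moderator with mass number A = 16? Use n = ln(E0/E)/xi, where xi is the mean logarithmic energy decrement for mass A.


xi = 1 + (A-1)^2/(2A)*ln((A-1)/(A+1)) = 0.1199467 (for A = 16)
n = ln(E0/E) / xi
n = ln(2.74e6 / 0.932) / 0.1199467
n = ln(2.939914e+06) / 0.1199467 = 124.17

124.17


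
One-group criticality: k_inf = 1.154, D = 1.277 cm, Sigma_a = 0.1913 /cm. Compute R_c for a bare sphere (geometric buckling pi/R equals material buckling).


L^2 = D / Sigma_a = 1.277 / 0.1913 = 6.675379 cm^2
B_m^2 = (k_inf - 1) / L^2 = (1.154 - 1) / 6.675379 = 0.02306985 /cm^2
For a bare sphere: B_g = pi/R, so R_c = pi / sqrt(B_m^2)
R_c = pi / sqrt(0.02306985) = 20.684 cm

20.684


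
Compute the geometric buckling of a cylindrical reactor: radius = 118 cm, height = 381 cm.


B^2 = (2.405/R)^2 + (pi/H)^2
B^2 = (2.405/118)^2 + (pi/381)^2
B^2 = 4.8339e-04 /cm^2

4.8339e-04


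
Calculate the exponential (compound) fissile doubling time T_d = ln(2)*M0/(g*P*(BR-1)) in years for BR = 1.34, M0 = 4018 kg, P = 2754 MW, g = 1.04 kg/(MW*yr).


Breeding gain G = BR - 1 = 1.34 - 1 = 0.34
Fissile production rate = g * P * G = 1.04 * 2754 * 0.34 = 973.8144 kg/yr
T_d = ln(2) * M0 / (g * P * G)
T_d = ln(2) * 4018 / 973.8144 = 2.8600 yr

2.8600


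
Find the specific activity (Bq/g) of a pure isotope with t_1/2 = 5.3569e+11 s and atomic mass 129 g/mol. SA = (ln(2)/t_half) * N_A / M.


lambda = ln(2) / t_half = ln(2) / 5.3569e+11 = 1.293933e-12 /s
SA = lambda * N_A / M
SA = 1.293933e-12 * 6.022e23 / 129
SA = 6.0404e+09 Bq/g

6.0404e+09


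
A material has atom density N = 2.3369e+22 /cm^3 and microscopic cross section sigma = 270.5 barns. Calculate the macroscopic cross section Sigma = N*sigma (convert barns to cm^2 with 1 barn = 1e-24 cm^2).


Sigma = N * sigma_barns * 1e-24
Sigma = 2.3369e+22 * 270.5 * 1e-24
Sigma = 6.3213 /cm

6.3213


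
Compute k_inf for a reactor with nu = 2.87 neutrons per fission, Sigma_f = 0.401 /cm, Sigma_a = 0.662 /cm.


k_inf = nu * Sigma_f / Sigma_a
k_inf = 2.87 * 0.401 / 0.662
k_inf = 1.7385

1.7385


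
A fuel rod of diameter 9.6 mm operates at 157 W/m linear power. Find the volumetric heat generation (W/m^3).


r = D / 2 / 1000 = 9.6 / 2 / 1000 = 0.0048 m
q''' = q' / (pi * r^2)
q''' = 157 / (pi * 0.0048^2)
q''' = 2.1690e+06 W/m^3

2.1690e+06


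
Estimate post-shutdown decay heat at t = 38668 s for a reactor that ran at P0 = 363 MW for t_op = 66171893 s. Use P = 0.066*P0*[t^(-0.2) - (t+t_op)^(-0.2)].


P/P0 = 0.066 * [t^(-0.2) - (t + t_op)^(-0.2)]
P/P0 = 0.066 * [38668^(-0.2) - (38668 + 66171893)^(-0.2)]
P/P0 = 0.066 * [0.1209288 - 0.02727813] = 0.006180944
P = 363 * 0.006180944 = 2.2437 MW

2.2437


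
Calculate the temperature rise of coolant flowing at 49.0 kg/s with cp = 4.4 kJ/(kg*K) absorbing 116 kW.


dT = Q / (m_dot * cp)
dT = 116 / (49.0 * 4.4)
dT = 0.53803 C

0.53803


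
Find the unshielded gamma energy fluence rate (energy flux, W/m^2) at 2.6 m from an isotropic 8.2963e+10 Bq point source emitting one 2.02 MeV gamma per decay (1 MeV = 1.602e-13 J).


psi = A * E * 1.602e-13 / (4*pi*r^2)
psi = 8.2963e+10 * 2.02 * 1.602e-13 / (4*pi*2.6^2)
psi = 3.1604e-04 W/m^2

3.1604e-04


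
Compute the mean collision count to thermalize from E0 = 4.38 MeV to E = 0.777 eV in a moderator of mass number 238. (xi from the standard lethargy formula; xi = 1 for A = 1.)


xi = 1 + (A-1)^2/(2A)*ln((A-1)/(A+1)) = 0.008379872 (for A = 238)
n = ln(E0/E) / xi
n = ln(4.38e6 / 0.777) / 0.008379872
n = ln(5.637066e+06) / 0.008379872 = 1855.0

1855.0


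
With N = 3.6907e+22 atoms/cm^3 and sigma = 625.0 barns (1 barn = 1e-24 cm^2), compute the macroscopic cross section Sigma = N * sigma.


Sigma = N * sigma_barns * 1e-24
Sigma = 3.6907e+22 * 625.0 * 1e-24
Sigma = 23.067 /cm

23.067


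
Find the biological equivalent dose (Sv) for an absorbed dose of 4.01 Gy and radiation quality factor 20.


H = D * Q
H = 4.01 * 20
H = 80.200 Sv

80.200


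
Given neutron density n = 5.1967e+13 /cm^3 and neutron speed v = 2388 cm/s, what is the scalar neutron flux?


phi = n * v
phi = 5.1967e+13 * 2388
phi = 1.2410e+17 /cm^2/s

1.2410e+17


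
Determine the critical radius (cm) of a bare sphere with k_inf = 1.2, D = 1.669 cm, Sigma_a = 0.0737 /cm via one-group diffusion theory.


L^2 = D / Sigma_a = 1.669 / 0.0737 = 22.64586 cm^2
B_m^2 = (k_inf - 1) / L^2 = (1.2 - 1) / 22.64586 = 0.008831636 /cm^2
For a bare sphere: B_g = pi/R, so R_c = pi / sqrt(B_m^2)
R_c = pi / sqrt(0.008831636) = 33.429 cm

33.429


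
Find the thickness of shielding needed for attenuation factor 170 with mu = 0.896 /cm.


x = ln(factor) / mu
x = ln(170) / 0.896
x = 5.7319 cm

5.7319


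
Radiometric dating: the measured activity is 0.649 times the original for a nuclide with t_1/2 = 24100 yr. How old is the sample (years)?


lambda = ln(2) / t_half = ln(2) / 24100 = 2.876129e-05 /yr
t = -ln(A/A0) / lambda
t = -ln(0.649) / 2.876129e-05
t = 15031 yr

15031


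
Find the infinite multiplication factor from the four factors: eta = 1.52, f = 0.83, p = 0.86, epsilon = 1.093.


k_inf = eta * f * p * epsilon
k_inf = 1.52 * 0.83 * 0.86 * 1.093
k_inf = 1.1859

1.1859


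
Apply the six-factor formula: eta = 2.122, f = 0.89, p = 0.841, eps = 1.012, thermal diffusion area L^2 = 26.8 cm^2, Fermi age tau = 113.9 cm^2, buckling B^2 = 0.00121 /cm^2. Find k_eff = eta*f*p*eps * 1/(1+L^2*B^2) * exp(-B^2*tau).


k_inf = eta*f*p*eps = 2.122*0.89*0.841*1.012 = 1.607355
P_TNL = 1/(1 + L^2*B^2) = 1/(1 + 26.8*0.00121) = 0.9685905
P_FNL = exp(-B^2*tau) = exp(-0.00121*113.9) = 0.8712564
k_eff = k_inf * P_TNL * P_FNL = 1.607355 * 0.9685905 * 0.8712564
k_eff = 1.3564

1.3564


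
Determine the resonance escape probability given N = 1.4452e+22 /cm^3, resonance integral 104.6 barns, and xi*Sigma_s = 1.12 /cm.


p = exp(-N * I * 1e-24 / (xi*Sigma_s))
p = exp(-1.4452e+22 * 104.6 * 1e-24 / 1.12)
p = 0.25931

0.25931


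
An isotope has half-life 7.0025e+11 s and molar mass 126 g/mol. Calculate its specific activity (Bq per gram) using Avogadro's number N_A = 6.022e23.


lambda = ln(2) / t_half = ln(2) / 7.0025e+11 = 9.898567e-13 /s
SA = lambda * N_A / M
SA = 9.898567e-13 * 6.022e23 / 126
SA = 4.7309e+09 Bq/g

4.7309e+09


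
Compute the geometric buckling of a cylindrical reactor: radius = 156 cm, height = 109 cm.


B^2 = (2.405/R)^2 + (pi/H)^2
B^2 = (2.405/156)^2 + (pi/109)^2
B^2 = 0.0010684 /cm^2

0.0010684


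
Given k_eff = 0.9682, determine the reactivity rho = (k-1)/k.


rho = (k_eff - 1) / k_eff
rho = (0.9682 - 1) / 0.9682
rho = -0.032844

-0.032844


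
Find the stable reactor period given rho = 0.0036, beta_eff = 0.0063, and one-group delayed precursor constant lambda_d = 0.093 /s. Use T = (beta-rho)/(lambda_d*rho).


T = (beta - rho) / (lambda_d * rho)
T = (0.0063 - 0.0036) / (0.093 * 0.0036)
T = 8.0645 s

8.0645


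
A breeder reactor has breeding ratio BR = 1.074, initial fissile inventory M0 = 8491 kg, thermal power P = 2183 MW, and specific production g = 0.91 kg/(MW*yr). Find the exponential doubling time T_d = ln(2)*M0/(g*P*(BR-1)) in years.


Breeding gain G = BR - 1 = 1.074 - 1 = 0.074
Fissile production rate = g * P * G = 0.91 * 2183 * 0.074 = 147.00322 kg/yr
T_d = ln(2) * M0 / (g * P * G)
T_d = ln(2) * 8491 / 147.00322 = 40.037 yr

40.037


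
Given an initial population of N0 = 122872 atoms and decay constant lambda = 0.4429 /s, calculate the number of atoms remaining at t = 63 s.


N = N0 * exp(-lambda * t)
N = 122872 * exp(-0.4429 * 63)
N = 9.3641e-08

9.3641e-08


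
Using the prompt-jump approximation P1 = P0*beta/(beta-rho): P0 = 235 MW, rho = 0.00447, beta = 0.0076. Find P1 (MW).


P1/P0 = beta / (beta - rho)
P1/P0 = 0.0076 / (0.0076 - 0.00447) = 2.428115
P1 = 235 * 2.428115 = 570.61 MW

570.61


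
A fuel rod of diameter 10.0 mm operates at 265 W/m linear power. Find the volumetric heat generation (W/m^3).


r = D / 2 / 1000 = 10.0 / 2 / 1000 = 0.005 m
q''' = q' / (pi * r^2)
q''' = 265 / (pi * 0.005^2)
q''' = 3.3741e+06 W/m^3

3.3741e+06


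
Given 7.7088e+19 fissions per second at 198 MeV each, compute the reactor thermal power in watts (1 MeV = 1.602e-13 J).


P = fission_rate * E_MeV * 1.602e-13
P = 7.7088e+19 * 198 * 1.602e-13
P = 2.4452e+09 W

2.4452e+09


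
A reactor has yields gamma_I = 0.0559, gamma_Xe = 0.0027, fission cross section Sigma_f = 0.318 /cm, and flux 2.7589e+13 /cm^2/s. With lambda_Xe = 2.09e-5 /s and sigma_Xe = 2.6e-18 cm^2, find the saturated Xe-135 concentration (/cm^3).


Xe_eq = (gamma_I + gamma_Xe) * Sigma_f * phi / (lambda_Xe + sigma_Xe * phi)
Numerator = (0.0559 + 0.0027) * 0.318 * 2.7589e+13 = 5.141155e+11
Denominator = 2.09e-5 + 2.6e-18 * 2.7589e+13 = 9.263140e-05
Xe_eq = 5.141155e+11 / 9.263140e-05 = 5.5501e+15 /cm^3

5.5501e+15


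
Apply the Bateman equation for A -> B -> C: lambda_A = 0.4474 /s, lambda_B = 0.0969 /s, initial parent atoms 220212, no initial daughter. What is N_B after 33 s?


N_B(t) = lambda_A * N_A0 / (lambda_B - lambda_A) * [exp(-lambda_A*t) - exp(-lambda_B*t)]
exp(-0.4474*33) = 3.872482e-07; exp(-0.0969*33) = 0.04085606
N_B = 0.4474 * 220212 / (0.0969 - 0.4474) * (3.872482e-07 - 0.04085606)
N_B = 11484

11484


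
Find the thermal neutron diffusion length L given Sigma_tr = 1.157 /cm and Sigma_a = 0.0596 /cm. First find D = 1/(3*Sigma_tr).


D = 1 / (3 * Sigma_tr) = 1 / (3 * 1.157) = 0.2881014 cm
L = sqrt(D / Sigma_a)
L = sqrt(0.2881014 / 0.0596)
L = 2.1986 cm

2.1986


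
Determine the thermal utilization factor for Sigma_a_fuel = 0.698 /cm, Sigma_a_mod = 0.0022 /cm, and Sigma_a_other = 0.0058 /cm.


f = Sigma_a_fuel / (Sigma_a_fuel + Sigma_a_mod + Sigma_a_other)
f = 0.698 / (0.698 + 0.0022 + 0.0058)
f = 0.98867

0.98867


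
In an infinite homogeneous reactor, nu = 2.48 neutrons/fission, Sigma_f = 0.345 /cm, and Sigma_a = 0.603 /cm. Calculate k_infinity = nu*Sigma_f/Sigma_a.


k_inf = nu * Sigma_f / Sigma_a
k_inf = 2.48 * 0.345 / 0.603
k_inf = 1.4189

1.4189


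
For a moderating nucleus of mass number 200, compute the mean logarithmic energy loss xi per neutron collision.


xi = 1 + (A-1)^2/(2A) * ln((A-1)/(A+1))
xi = 1 + (200-1)^2/(2*200) * ln((200-1)/(200 +1))
xi = 0.0099667

0.0099667


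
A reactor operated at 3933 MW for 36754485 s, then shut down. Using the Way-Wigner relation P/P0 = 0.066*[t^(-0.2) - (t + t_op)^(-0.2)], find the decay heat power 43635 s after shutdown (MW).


P/P0 = 0.066 * [t^(-0.2) - (t + t_op)^(-0.2)]
P/P0 = 0.066 * [43635^(-0.2) - (43635 + 36754485)^(-0.2)]
P/P0 = 0.066 * [0.1180410 - 0.03067855] = 0.005765922
P = 3933 * 0.005765922 = 22.677 MW

22.677


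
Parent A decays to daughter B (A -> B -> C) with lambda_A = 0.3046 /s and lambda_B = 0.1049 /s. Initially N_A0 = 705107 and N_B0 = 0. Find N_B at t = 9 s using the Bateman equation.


N_B(t) = lambda_A * N_A0 / (lambda_B - lambda_A) * [exp(-lambda_A*t) - exp(-lambda_B*t)]
exp(-0.3046*9) = 0.06448001; exp(-0.1049*9) = 0.3890295
N_B = 0.3046 * 705107 / (0.1049 - 0.3046) * (0.06448001 - 0.3890295)
N_B = 349050

349050
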